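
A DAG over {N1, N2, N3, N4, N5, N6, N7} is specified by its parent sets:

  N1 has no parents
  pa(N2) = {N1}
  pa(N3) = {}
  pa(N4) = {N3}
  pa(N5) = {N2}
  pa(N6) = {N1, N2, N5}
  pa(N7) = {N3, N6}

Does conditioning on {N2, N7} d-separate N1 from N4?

No

Enumerating the 3 paths from N1 to N4 and testing each for blocking by {N2, N7}:
Path 1: N1 → N2 → N5 → N6 → N7 ← N3 → N4
  N2 is a chain here and N2 is conditioned on, so the path is blocked at N2.
Path 2: N1 → N2 → N6 → N7 ← N3 → N4
  N2 is a chain here and N2 is conditioned on, so the path is blocked at N2.
Path 3: N1 → N6 → N7 ← N3 → N4
  N6 is a chain and N6 is not conditioned on; N7 is a collider and N7 is conditioned on, which opens it; N3 is a fork and N3 is not conditioned on — no node blocks this path, so it is active.
Because an active path exists, N1 and N4 are not d-separated.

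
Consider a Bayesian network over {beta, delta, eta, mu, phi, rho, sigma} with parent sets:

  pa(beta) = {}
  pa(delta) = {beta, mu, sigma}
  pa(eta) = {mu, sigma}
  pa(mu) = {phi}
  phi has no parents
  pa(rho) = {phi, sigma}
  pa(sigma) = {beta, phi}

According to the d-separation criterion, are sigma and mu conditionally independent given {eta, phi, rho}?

Enumerating the 5 paths from sigma to mu and testing each for blocking by {eta, phi, rho}:
Path 1: sigma → eta ← mu
  eta is a collider and eta is conditioned on, which opens it — no node blocks this path, so it is active.
Path 2: sigma → delta ← mu
  delta is a collider here and neither delta nor any of its descendants is conditioned on, so the collider stays closed — the path is blocked at delta.
Path 3: sigma ← phi → mu
  phi is a fork here and phi is conditioned on, so the path is blocked at phi.
Path 4: sigma → rho ← phi → mu
  phi is a fork here and phi is conditioned on, so the path is blocked at phi.
Path 5: sigma ← beta → delta ← mu
  delta is a collider here and neither delta nor any of its descendants is conditioned on, so the collider stays closed — the path is blocked at delta.
Because an active path exists, sigma and mu are not d-separated.

No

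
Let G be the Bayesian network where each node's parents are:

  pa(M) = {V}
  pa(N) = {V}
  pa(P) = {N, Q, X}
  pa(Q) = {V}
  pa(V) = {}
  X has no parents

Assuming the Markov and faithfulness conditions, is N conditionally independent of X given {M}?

We examine all 2 paths between N and X:
Path 1: N ← V → Q → P ← X
  P is a collider here and neither P nor any of its descendants is conditioned on, so the collider stays closed — the path is blocked at P.
Path 2: N → P ← X
  P is a collider here and neither P nor any of its descendants is conditioned on, so the collider stays closed — the path is blocked at P.
All paths are blocked; N ⊥ X | {M} holds.

Yes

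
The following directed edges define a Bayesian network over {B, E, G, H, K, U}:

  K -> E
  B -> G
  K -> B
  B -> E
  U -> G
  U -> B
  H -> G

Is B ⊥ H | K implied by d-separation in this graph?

Yes — B and H are d-separated given {K}.

We examine all 2 paths between B and H:
  1. B ← U → G ← H — U:fork[open]; G:collider[blocks] ⇒ blocked
  2. B → G ← H — G:collider[blocks] ⇒ blocked
Since every path is blocked, d-separation holds.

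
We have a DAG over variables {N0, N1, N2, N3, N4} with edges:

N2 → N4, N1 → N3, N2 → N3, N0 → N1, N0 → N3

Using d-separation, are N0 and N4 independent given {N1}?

Yes

We examine all 2 paths between N0 and N4:
  1. N0 → N3 ← N2 → N4 — N3:collider[blocks]; N2:fork[open] ⇒ blocked
  2. N0 → N1 → N3 ← N2 → N4 — N1:chain[blocks]; N3:collider[blocks]; N2:fork[open] ⇒ blocked
Since every path is blocked, d-separation holds.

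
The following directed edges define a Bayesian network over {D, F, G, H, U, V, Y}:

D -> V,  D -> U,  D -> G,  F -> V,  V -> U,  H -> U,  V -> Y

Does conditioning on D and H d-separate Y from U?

No — Y and U are not d-separated given {D, H}.

Enumerating the 2 paths from Y to U and testing each for blocking by {D, H}:
Path 1: Y ← V ← D → U
  D is a fork here and D is conditioned on, so the path is blocked at D.
Path 2: Y ← V → U
  V is a fork and V is not conditioned on — no node blocks this path, so it is active.
Because an active path exists, Y and U are not d-separated.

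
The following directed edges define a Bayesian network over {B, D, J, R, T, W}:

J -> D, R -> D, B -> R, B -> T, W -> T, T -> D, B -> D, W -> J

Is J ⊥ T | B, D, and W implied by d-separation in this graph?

No — J and T are not d-separated given {B, D, W}.

4 paths connect J and T; each must be blocked for d-separation to hold:
Path 1: J ← W → T
  W is a fork here and W is conditioned on, so the path is blocked at W.
Path 2: J → D ← R ← B → T
  B is a fork here and B is conditioned on, so the path is blocked at B.
Path 3: J → D ← T
  D is a collider and D is conditioned on, which opens it — no node blocks this path, so it is active.
Path 4: J → D ← B → T
  B is a fork here and B is conditioned on, so the path is blocked at B.
At least one path is unblocked, so d-separation fails.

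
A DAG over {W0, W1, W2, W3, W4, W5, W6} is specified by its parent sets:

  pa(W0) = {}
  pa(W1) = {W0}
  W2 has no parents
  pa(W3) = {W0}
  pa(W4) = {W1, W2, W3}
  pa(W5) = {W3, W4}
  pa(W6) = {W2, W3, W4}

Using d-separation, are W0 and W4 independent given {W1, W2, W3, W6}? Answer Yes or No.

There are 5 undirected paths between W0 and W4; checking each against the conditioning set {W1, W2, W3, W6}:
Path 1: W0 → W1 → W4
  W1 is a chain here and W1 is conditioned on, so the path is blocked at W1.
Path 2: W0 → W3 → W6 ← W2 → W4
  W3 is a chain here and W3 is conditioned on, so the path is blocked at W3.
Path 3: W0 → W3 → W6 ← W4
  W3 is a chain here and W3 is conditioned on, so the path is blocked at W3.
Path 4: W0 → W3 → W4
  W3 is a chain here and W3 is conditioned on, so the path is blocked at W3.
Path 5: W0 → W3 → W5 ← W4
  W3 is a chain here and W3 is conditioned on, so the path is blocked at W3.
All paths are blocked; W0 ⊥ W4 | {W1, W2, W3, W6} holds.

Yes — W0 and W4 are d-separated given {W1, W2, W3, W6}.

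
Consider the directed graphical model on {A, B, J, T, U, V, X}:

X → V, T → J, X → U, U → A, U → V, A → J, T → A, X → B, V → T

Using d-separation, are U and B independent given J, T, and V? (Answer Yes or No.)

We examine all 4 paths between U and B:
  1. U → A → J ← T ← V ← X → B — A:chain[open]; J:collider[open]; T:chain[blocks]; V:chain[blocks]; X:fork[open] ⇒ blocked
  2. U → A ← T ← V ← X → B — A:collider[open]; T:chain[blocks]; V:chain[blocks]; X:fork[open] ⇒ blocked
  3. U → V ← X → B — V:collider[open]; X:fork[open] ⇒ active
  4. U ← X → B — X:fork[open] ⇒ active
At least one path is unblocked, so d-separation fails.

No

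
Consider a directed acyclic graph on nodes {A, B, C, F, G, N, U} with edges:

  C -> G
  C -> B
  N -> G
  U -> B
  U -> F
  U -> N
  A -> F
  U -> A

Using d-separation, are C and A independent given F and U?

Yes

We examine all 4 paths between C and A:
Path 1: C → B ← U → A
  B is a collider here and neither B nor any of its descendants is conditioned on, so the collider stays closed — the path is blocked at B.
Path 2: C → B ← U → F ← A
  B is a collider here and neither B nor any of its descendants is conditioned on, so the collider stays closed — the path is blocked at B.
Path 3: C → G ← N ← U → A
  G is a collider here and neither G nor any of its descendants is conditioned on, so the collider stays closed — the path is blocked at G.
Path 4: C → G ← N ← U → F ← A
  G is a collider here and neither G nor any of its descendants is conditioned on, so the collider stays closed — the path is blocked at G.
Since every path is blocked, d-separation holds.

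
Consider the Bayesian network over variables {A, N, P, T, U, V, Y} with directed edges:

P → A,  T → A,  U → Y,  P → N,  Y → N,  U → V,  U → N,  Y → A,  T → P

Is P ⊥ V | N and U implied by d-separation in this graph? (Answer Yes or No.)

Yes — P and V are d-separated given {N, U}.

6 paths connect P and V; each must be blocked for d-separation to hold:
Path 1: P → N ← U → V
  U is a fork here and U is conditioned on, so the path is blocked at U.
Path 2: P → N ← Y ← U → V
  U is a fork here and U is conditioned on, so the path is blocked at U.
Path 3: P → A ← Y → N ← U → V
  A is a collider here and neither A nor any of its descendants is conditioned on, so the collider stays closed — the path is blocked at A.
Path 4: P → A ← Y ← U → V
  A is a collider here and neither A nor any of its descendants is conditioned on, so the collider stays closed — the path is blocked at A.
Path 5: P ← T → A ← Y → N ← U → V
  A is a collider here and neither A nor any of its descendants is conditioned on, so the collider stays closed — the path is blocked at A.
Path 6: P ← T → A ← Y ← U → V
  A is a collider here and neither A nor any of its descendants is conditioned on, so the collider stays closed — the path is blocked at A.
All paths are blocked; P ⊥ V | {N, U} holds.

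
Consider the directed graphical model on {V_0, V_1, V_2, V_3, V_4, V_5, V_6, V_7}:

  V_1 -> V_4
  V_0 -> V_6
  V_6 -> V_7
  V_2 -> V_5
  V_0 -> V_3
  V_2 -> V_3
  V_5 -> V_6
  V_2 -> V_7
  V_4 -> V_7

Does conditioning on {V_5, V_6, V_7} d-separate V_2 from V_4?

No

We examine all 3 paths between V_2 and V_4:
Path 1: V_2 → V_5 → V_6 → V_7 ← V_4
  V_5 is a chain here and V_5 is conditioned on, so the path is blocked at V_5.
Path 2: V_2 → V_7 ← V_4
  V_7 is a collider and V_7 is conditioned on, which opens it — no node blocks this path, so it is active.
Path 3: V_2 → V_3 ← V_0 → V_6 → V_7 ← V_4
  V_3 is a collider here and neither V_3 nor any of its descendants is conditioned on, so the collider stays closed — the path is blocked at V_3.
Because an active path exists, V_2 and V_4 are not d-separated.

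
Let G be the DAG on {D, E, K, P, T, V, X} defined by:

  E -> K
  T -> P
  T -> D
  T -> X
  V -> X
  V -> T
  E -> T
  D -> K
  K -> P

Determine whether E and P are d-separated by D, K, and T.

4 paths connect E and P; each must be blocked for d-separation to hold:
  1. E → T → P — T:chain[blocks] ⇒ blocked
  2. E → T → D → K → P — T:chain[blocks]; D:chain[blocks]; K:chain[blocks] ⇒ blocked
  3. E → K → P — K:chain[blocks] ⇒ blocked
  4. E → K ← D ← T → P — K:collider[open]; D:chain[blocks]; T:fork[blocks] ⇒ blocked
Every path is blocked, so E and P are d-separated given {D, K, T}.

Yes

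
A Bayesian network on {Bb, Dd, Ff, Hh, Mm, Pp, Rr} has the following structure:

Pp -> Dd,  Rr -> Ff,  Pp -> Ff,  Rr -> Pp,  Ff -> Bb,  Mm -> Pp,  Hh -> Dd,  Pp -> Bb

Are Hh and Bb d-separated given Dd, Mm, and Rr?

Enumerating the 3 paths from Hh to Bb and testing each for blocking by {Dd, Mm, Rr}:
  1. Hh → Dd ← Pp → Bb — Dd:collider[open]; Pp:fork[open] ⇒ active
  2. Hh → Dd ← Pp → Ff → Bb — Dd:collider[open]; Pp:fork[open]; Ff:chain[open] ⇒ active
  3. Hh → Dd ← Pp ← Rr → Ff → Bb — Dd:collider[open]; Pp:chain[open]; Rr:fork[blocks]; Ff:chain[open] ⇒ blocked
Since the path Hh → Dd ← Pp → Bb is active, Hh and Bb are not d-separated given {Dd, Mm, Rr}.

No — Hh and Bb are not d-separated given {Dd, Mm, Rr}.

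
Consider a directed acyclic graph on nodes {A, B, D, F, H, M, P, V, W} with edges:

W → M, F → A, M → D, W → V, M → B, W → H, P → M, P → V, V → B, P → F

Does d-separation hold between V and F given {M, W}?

We examine all 3 paths between V and F:
Path 1: V → B ← M ← P → F
  B is a collider here and neither B nor any of its descendants is conditioned on, so the collider stays closed — the path is blocked at B.
Path 2: V ← W → M ← P → F
  W is a fork here and W is conditioned on, so the path is blocked at W.
Path 3: V ← P → F
  P is a fork and P is not conditioned on — no node blocks this path, so it is active.
At least one path is unblocked, so d-separation fails.

No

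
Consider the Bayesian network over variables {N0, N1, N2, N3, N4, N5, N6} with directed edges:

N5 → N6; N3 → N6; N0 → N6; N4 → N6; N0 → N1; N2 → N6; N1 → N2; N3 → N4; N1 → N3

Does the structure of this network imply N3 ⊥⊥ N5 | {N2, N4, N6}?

Enumerating the 4 paths from N3 to N5 and testing each for blocking by {N2, N4, N6}:
Path 1: N3 → N6 ← N5
  N6 is a collider and N6 is conditioned on, which opens it — no node blocks this path, so it is active.
Path 2: N3 → N4 → N6 ← N5
  N4 is a chain here and N4 is conditioned on, so the path is blocked at N4.
Path 3: N3 ← N1 → N2 → N6 ← N5
  N2 is a chain here and N2 is conditioned on, so the path is blocked at N2.
Path 4: N3 ← N1 ← N0 → N6 ← N5
  N1 is a chain and N1 is not conditioned on; N0 is a fork and N0 is not conditioned on; N6 is a collider and N6 is conditioned on, which opens it — no node blocks this path, so it is active.
Because an active path exists, N3 and N5 are not d-separated.

No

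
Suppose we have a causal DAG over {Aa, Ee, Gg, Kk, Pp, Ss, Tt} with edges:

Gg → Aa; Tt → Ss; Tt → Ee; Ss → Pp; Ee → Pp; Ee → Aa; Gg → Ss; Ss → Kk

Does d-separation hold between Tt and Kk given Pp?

No

There are 3 undirected paths between Tt and Kk; checking each against the conditioning set {Pp}:
Path 1: Tt → Ss → Kk
  Ss is a chain and Ss is not conditioned on — no node blocks this path, so it is active.
Path 2: Tt → Ee → Aa ← Gg → Ss → Kk
  Aa is a collider here and neither Aa nor any of its descendants is conditioned on, so the collider stays closed — the path is blocked at Aa.
Path 3: Tt → Ee → Pp ← Ss → Kk
  Ee is a chain and Ee is not conditioned on; Pp is a collider and Pp is conditioned on, which opens it; Ss is a fork and Ss is not conditioned on — no node blocks this path, so it is active.
At least one path is unblocked, so d-separation fails.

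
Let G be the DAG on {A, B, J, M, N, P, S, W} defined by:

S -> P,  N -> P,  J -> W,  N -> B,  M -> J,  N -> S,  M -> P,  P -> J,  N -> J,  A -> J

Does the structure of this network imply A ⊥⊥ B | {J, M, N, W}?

Enumerating the 5 paths from A to B and testing each for blocking by {J, M, N, W}:
Path 1: A → J ← M → P ← N → B
  M is a fork here and M is conditioned on, so the path is blocked at M.
Path 2: A → J ← M → P ← S ← N → B
  M is a fork here and M is conditioned on, so the path is blocked at M.
Path 3: A → J ← N → B
  N is a fork here and N is conditioned on, so the path is blocked at N.
Path 4: A → J ← P ← N → B
  N is a fork here and N is conditioned on, so the path is blocked at N.
Path 5: A → J ← P ← S ← N → B
  N is a fork here and N is conditioned on, so the path is blocked at N.
Since every path is blocked, d-separation holds.

Yes — A and B are d-separated given {J, M, N, W}.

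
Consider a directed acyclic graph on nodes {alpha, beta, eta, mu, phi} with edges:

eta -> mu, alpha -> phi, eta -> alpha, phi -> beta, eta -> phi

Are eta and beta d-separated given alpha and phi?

There are 2 undirected paths between eta and beta; checking each against the conditioning set {alpha, phi}:
Path 1: eta → alpha → phi → beta
  alpha is a chain here and alpha is conditioned on, so the path is blocked at alpha.
Path 2: eta → phi → beta
  phi is a chain here and phi is conditioned on, so the path is blocked at phi.
Every path is blocked, so eta and beta are d-separated given {alpha, phi}.

Yes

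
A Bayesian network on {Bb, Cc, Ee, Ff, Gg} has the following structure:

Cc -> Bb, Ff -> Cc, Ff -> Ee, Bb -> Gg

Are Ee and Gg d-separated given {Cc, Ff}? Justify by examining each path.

Yes — Ee and Gg are d-separated given {Cc, Ff}.

There is one path between Ee and Gg:
  1. Ee ← Ff → Cc → Bb → Gg — Ff:fork[blocks]; Cc:chain[blocks]; Bb:chain[open] ⇒ blocked
Every path is blocked, so Ee and Gg are d-separated given {Cc, Ff}.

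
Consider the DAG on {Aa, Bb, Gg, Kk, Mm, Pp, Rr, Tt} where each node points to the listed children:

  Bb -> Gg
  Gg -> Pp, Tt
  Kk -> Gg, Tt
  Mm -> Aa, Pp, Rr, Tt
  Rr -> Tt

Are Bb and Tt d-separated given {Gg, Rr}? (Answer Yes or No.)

We examine all 4 paths between Bb and Tt:
  1. Bb → Gg → Pp ← Mm → Tt — Gg:chain[blocks]; Pp:collider[blocks]; Mm:fork[open] ⇒ blocked
  2. Bb → Gg → Pp ← Mm → Rr → Tt — Gg:chain[blocks]; Pp:collider[blocks]; Mm:fork[open]; Rr:chain[blocks] ⇒ blocked
  3. Bb → Gg → Tt — Gg:chain[blocks] ⇒ blocked
  4. Bb → Gg ← Kk → Tt — Gg:collider[open]; Kk:fork[open] ⇒ active
At least one path is unblocked, so d-separation fails.

No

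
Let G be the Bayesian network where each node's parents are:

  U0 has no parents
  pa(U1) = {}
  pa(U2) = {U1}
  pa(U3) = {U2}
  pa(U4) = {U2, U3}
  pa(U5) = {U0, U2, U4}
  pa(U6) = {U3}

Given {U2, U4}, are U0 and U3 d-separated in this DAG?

Enumerating the 4 paths from U0 to U3 and testing each for blocking by {U2, U4}:
  1. U0 → U5 ← U4 ← U2 → U3 — U5:collider[blocks]; U4:chain[blocks]; U2:fork[blocks] ⇒ blocked
  2. U0 → U5 ← U4 ← U3 — U5:collider[blocks]; U4:chain[blocks] ⇒ blocked
  3. U0 → U5 ← U2 → U4 ← U3 — U5:collider[blocks]; U2:fork[blocks]; U4:collider[open] ⇒ blocked
  4. U0 → U5 ← U2 → U3 — U5:collider[blocks]; U2:fork[blocks] ⇒ blocked
Since every path is blocked, d-separation holds.

Yes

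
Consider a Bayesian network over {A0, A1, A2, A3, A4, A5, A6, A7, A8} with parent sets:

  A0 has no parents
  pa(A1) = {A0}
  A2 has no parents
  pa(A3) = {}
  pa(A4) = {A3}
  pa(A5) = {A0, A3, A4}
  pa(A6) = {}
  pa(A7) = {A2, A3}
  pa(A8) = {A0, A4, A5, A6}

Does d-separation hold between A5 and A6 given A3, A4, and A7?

Yes — A5 and A6 are d-separated given {A3, A4, A7}.

4 paths connect A5 and A6; each must be blocked for d-separation to hold:
  1. A5 → A8 ← A6 — A8:collider[blocks] ⇒ blocked
  2. A5 ← A0 → A8 ← A6 — A0:fork[open]; A8:collider[blocks] ⇒ blocked
  3. A5 ← A4 → A8 ← A6 — A4:fork[blocks]; A8:collider[blocks] ⇒ blocked
  4. A5 ← A3 → A4 → A8 ← A6 — A3:fork[blocks]; A4:chain[blocks]; A8:collider[blocks] ⇒ blocked
Since every path is blocked, d-separation holds.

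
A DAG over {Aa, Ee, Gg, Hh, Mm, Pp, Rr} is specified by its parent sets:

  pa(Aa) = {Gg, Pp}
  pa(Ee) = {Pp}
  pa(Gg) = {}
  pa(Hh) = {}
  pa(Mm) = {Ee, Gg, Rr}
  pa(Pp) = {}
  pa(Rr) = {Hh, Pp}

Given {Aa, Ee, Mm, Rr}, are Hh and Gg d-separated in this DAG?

4 paths connect Hh and Gg; each must be blocked for d-separation to hold:
  1. Hh → Rr ← Pp → Ee → Mm ← Gg — Rr:collider[open]; Pp:fork[open]; Ee:chain[blocks]; Mm:collider[open] ⇒ blocked
  2. Hh → Rr ← Pp → Aa ← Gg — Rr:collider[open]; Pp:fork[open]; Aa:collider[open] ⇒ active
  3. Hh → Rr → Mm ← Ee ← Pp → Aa ← Gg — Rr:chain[blocks]; Mm:collider[open]; Ee:chain[blocks]; Pp:fork[open]; Aa:collider[open] ⇒ blocked
  4. Hh → Rr → Mm ← Gg — Rr:chain[blocks]; Mm:collider[open] ⇒ blocked
Since the path Hh → Rr ← Pp → Aa ← Gg is active, Hh and Gg are not d-separated given {Aa, Ee, Mm, Rr}.

No — Hh and Gg are not d-separated given {Aa, Ee, Mm, Rr}.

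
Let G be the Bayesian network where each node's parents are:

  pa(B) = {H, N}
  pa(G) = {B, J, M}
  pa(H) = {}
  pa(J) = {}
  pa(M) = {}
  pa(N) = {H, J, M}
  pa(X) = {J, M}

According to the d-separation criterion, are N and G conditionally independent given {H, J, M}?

No — N and G are not d-separated given {H, J, M}.

6 paths connect N and G; each must be blocked for d-separation to hold:
Path 1: N ← J → G
  J is a fork here and J is conditioned on, so the path is blocked at J.
Path 2: N ← J → X ← M → G
  J is a fork here and J is conditioned on, so the path is blocked at J.
Path 3: N ← M → G
  M is a fork here and M is conditioned on, so the path is blocked at M.
Path 4: N ← M → X ← J → G
  M is a fork here and M is conditioned on, so the path is blocked at M.
Path 5: N → B → G
  B is a chain and B is not conditioned on — no node blocks this path, so it is active.
Path 6: N ← H → B → G
  H is a fork here and H is conditioned on, so the path is blocked at H.
At least one path is unblocked, so d-separation fails.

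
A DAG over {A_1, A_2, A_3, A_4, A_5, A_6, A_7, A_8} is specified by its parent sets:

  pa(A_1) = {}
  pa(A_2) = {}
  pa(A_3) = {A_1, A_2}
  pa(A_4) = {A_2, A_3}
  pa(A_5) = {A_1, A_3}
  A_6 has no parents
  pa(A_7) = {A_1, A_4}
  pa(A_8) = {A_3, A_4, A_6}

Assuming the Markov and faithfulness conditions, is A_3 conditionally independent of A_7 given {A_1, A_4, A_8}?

We examine all 5 paths between A_3 and A_7:
Path 1: A_3 → A_4 → A_7
  A_4 is a chain here and A_4 is conditioned on, so the path is blocked at A_4.
Path 2: A_3 ← A_1 → A_7
  A_1 is a fork here and A_1 is conditioned on, so the path is blocked at A_1.
Path 3: A_3 ← A_2 → A_4 → A_7
  A_4 is a chain here and A_4 is conditioned on, so the path is blocked at A_4.
Path 4: A_3 → A_5 ← A_1 → A_7
  A_5 is a collider here and neither A_5 nor any of its descendants is conditioned on, so the collider stays closed — the path is blocked at A_5.
Path 5: A_3 → A_8 ← A_4 → A_7
  A_4 is a fork here and A_4 is conditioned on, so the path is blocked at A_4.
All paths are blocked; A_3 ⊥ A_7 | {A_1, A_4, A_8} holds.

Yes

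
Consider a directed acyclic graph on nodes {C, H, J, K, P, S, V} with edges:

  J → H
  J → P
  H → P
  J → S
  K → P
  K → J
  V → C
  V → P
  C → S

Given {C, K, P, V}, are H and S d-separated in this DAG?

6 paths connect H and S; each must be blocked for d-separation to hold:
  1. H → P ← V → C → S — P:collider[open]; V:fork[blocks]; C:chain[blocks] ⇒ blocked
  2. H → P ← K → J → S — P:collider[open]; K:fork[blocks]; J:chain[open] ⇒ blocked
  3. H → P ← J → S — P:collider[open]; J:fork[open] ⇒ active
  4. H ← J → P ← V → C → S — J:fork[open]; P:collider[open]; V:fork[blocks]; C:chain[blocks] ⇒ blocked
  5. H ← J ← K → P ← V → C → S — J:chain[open]; K:fork[blocks]; P:collider[open]; V:fork[blocks]; C:chain[blocks] ⇒ blocked
  6. H ← J → S — J:fork[open] ⇒ active
Since the path H → P ← J → S is active, H and S are not d-separated given {C, K, P, V}.

No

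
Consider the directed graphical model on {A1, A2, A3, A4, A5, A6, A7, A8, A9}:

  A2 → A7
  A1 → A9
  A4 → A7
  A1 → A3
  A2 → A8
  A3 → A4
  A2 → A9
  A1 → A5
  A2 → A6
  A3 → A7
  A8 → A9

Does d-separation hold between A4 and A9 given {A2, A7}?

Enumerating the 6 paths from A4 to A9 and testing each for blocking by {A2, A7}:
Path 1: A4 → A7 ← A2 → A8 → A9
  A2 is a fork here and A2 is conditioned on, so the path is blocked at A2.
Path 2: A4 → A7 ← A2 → A9
  A2 is a fork here and A2 is conditioned on, so the path is blocked at A2.
Path 3: A4 → A7 ← A3 ← A1 → A9
  A7 is a collider and A7 is conditioned on, which opens it; A3 is a chain and A3 is not conditioned on; A1 is a fork and A1 is not conditioned on — no node blocks this path, so it is active.
Path 4: A4 ← A3 → A7 ← A2 → A8 → A9
  A2 is a fork here and A2 is conditioned on, so the path is blocked at A2.
Path 5: A4 ← A3 → A7 ← A2 → A9
  A2 is a fork here and A2 is conditioned on, so the path is blocked at A2.
Path 6: A4 ← A3 ← A1 → A9
  A3 is a chain and A3 is not conditioned on; A1 is a fork and A1 is not conditioned on — no node blocks this path, so it is active.
Because an active path exists, A4 and A9 are not d-separated.

No — A4 and A9 are not d-separated given {A2, A7}.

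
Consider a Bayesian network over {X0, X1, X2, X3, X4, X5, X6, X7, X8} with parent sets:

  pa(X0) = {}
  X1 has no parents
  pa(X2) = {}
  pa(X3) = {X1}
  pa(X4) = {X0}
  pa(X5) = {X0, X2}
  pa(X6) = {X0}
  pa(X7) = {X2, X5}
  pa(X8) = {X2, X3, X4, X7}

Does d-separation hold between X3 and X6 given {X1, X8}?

No

We examine all 5 paths between X3 and X6:
Path 1: X3 → X8 ← X2 → X5 ← X0 → X6
  X8 is a collider and X8 is conditioned on, which opens it; X2 is a fork and X2 is not conditioned on; X5 is a collider and its descendant X8 is conditioned on, which opens it; X0 is a fork and X0 is not conditioned on — no node blocks this path, so it is active.
Path 2: X3 → X8 ← X2 → X7 ← X5 ← X0 → X6
  X8 is a collider and X8 is conditioned on, which opens it; X2 is a fork and X2 is not conditioned on; X7 is a collider and its descendant X8 is conditioned on, which opens it; X5 is a chain and X5 is not conditioned on; X0 is a fork and X0 is not conditioned on — no node blocks this path, so it is active.
Path 3: X3 → X8 ← X4 ← X0 → X6
  X8 is a collider and X8 is conditioned on, which opens it; X4 is a chain and X4 is not conditioned on; X0 is a fork and X0 is not conditioned on — no node blocks this path, so it is active.
Path 4: X3 → X8 ← X7 ← X5 ← X0 → X6
  X8 is a collider and X8 is conditioned on, which opens it; X7 is a chain and X7 is not conditioned on; X5 is a chain and X5 is not conditioned on; X0 is a fork and X0 is not conditioned on — no node blocks this path, so it is active.
Path 5: X3 → X8 ← X7 ← X2 → X5 ← X0 → X6
  X8 is a collider and X8 is conditioned on, which opens it; X7 is a chain and X7 is not conditioned on; X2 is a fork and X2 is not conditioned on; X5 is a collider and its descendant X8 is conditioned on, which opens it; X0 is a fork and X0 is not conditioned on — no node blocks this path, so it is active.
Since the path X3 → X8 ← X2 → X5 ← X0 → X6 is active, X3 and X6 are not d-separated given {X1, X8}.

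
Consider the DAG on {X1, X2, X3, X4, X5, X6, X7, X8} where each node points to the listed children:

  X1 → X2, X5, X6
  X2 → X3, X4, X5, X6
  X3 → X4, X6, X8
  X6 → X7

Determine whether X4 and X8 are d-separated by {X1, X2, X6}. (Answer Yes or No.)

No — X4 and X8 are not d-separated given {X1, X2, X6}.

5 paths connect X4 and X8; each must be blocked for d-separation to hold:
Path 1: X4 ← X2 ← X1 → X6 ← X3 → X8
  X2 is a chain here and X2 is conditioned on, so the path is blocked at X2.
Path 2: X4 ← X2 → X6 ← X3 → X8
  X2 is a fork here and X2 is conditioned on, so the path is blocked at X2.
Path 3: X4 ← X2 → X3 → X8
  X2 is a fork here and X2 is conditioned on, so the path is blocked at X2.
Path 4: X4 ← X2 → X5 ← X1 → X6 ← X3 → X8
  X2 is a fork here and X2 is conditioned on, so the path is blocked at X2.
Path 5: X4 ← X3 → X8
  X3 is a fork and X3 is not conditioned on — no node blocks this path, so it is active.
Because an active path exists, X4 and X8 are not d-separated.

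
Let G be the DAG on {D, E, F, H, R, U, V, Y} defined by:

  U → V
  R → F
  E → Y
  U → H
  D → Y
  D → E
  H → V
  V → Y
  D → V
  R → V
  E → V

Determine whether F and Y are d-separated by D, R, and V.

There are 5 undirected paths between F and Y; checking each against the conditioning set {D, R, V}:
  1. F ← R → V → Y — R:fork[blocks]; V:chain[blocks] ⇒ blocked
  2. F ← R → V ← E → Y — R:fork[blocks]; V:collider[open]; E:fork[open] ⇒ blocked
  3. F ← R → V ← E ← D → Y — R:fork[blocks]; V:collider[open]; E:chain[open]; D:fork[blocks] ⇒ blocked
  4. F ← R → V ← D → Y — R:fork[blocks]; V:collider[open]; D:fork[blocks] ⇒ blocked
  5. F ← R → V ← D → E → Y — R:fork[blocks]; V:collider[open]; D:fork[blocks]; E:chain[open] ⇒ blocked
All paths are blocked; F ⊥ Y | {D, R, V} holds.

Yes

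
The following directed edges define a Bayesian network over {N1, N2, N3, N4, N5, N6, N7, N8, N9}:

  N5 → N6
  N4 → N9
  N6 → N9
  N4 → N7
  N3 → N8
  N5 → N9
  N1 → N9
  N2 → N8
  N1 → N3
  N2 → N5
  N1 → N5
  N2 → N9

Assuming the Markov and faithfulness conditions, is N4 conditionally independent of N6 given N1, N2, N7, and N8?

Yes — N4 and N6 are d-separated given {N1, N2, N7, N8}.

We examine all 6 paths between N4 and N6:
  1. N4 → N9 ← N2 → N5 → N6 — N9:collider[blocks]; N2:fork[blocks]; N5:chain[open] ⇒ blocked
  2. N4 → N9 ← N2 → N8 ← N3 ← N1 → N5 → N6 — N9:collider[blocks]; N2:fork[blocks]; N8:collider[open]; N3:chain[open]; N1:fork[blocks]; N5:chain[open] ⇒ blocked
  3. N4 → N9 ← N6 — N9:collider[blocks] ⇒ blocked
  4. N4 → N9 ← N1 → N3 → N8 ← N2 → N5 → N6 — N9:collider[blocks]; N1:fork[blocks]; N3:chain[open]; N8:collider[open]; N2:fork[blocks]; N5:chain[open] ⇒ blocked
  5. N4 → N9 ← N1 → N5 → N6 — N9:collider[blocks]; N1:fork[blocks]; N5:chain[open] ⇒ blocked
  6. N4 → N9 ← N5 → N6 — N9:collider[blocks]; N5:fork[open] ⇒ blocked
Every path is blocked, so N4 and N6 are d-separated given {N1, N2, N7, N8}.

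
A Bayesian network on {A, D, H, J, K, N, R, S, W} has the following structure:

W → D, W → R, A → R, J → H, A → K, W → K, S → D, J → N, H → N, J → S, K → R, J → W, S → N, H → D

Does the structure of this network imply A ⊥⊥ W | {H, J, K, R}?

Enumerating the 4 paths from A to W and testing each for blocking by {H, J, K, R}:
  1. A → R ← K ← W — R:collider[open]; K:chain[blocks] ⇒ blocked
  2. A → R ← W — R:collider[open] ⇒ active
  3. A → K → R ← W — K:chain[blocks]; R:collider[open] ⇒ blocked
  4. A → K ← W — K:collider[open] ⇒ active
Since the path A → R ← W is active, A and W are not d-separated given {H, J, K, R}.

No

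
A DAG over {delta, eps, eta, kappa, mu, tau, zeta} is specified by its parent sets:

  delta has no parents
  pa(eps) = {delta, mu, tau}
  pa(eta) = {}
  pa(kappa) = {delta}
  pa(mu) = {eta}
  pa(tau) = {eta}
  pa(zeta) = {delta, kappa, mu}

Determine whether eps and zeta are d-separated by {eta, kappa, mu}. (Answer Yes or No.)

4 paths connect eps and zeta; each must be blocked for d-separation to hold:
Path 1: eps ← delta → kappa → zeta
  kappa is a chain here and kappa is conditioned on, so the path is blocked at kappa.
Path 2: eps ← delta → zeta
  delta is a fork and delta is not conditioned on — no node blocks this path, so it is active.
Path 3: eps ← mu → zeta
  mu is a fork here and mu is conditioned on, so the path is blocked at mu.
Path 4: eps ← tau ← eta → mu → zeta
  eta is a fork here and eta is conditioned on, so the path is blocked at eta.
Since the path eps ← delta → zeta is active, eps and zeta are not d-separated given {eta, kappa, mu}.

No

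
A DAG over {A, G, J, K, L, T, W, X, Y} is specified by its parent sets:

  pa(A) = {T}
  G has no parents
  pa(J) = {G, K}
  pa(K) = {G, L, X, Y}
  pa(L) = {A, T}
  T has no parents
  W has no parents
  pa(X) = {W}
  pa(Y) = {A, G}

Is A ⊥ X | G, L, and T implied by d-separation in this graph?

We examine all 5 paths between A and X:
  1. A ← T → L → K ← X — T:fork[blocks]; L:chain[blocks]; K:collider[blocks] ⇒ blocked
  2. A → Y ← G → K ← X — Y:collider[blocks]; G:fork[blocks]; K:collider[blocks] ⇒ blocked
  3. A → Y ← G → J ← K ← X — Y:collider[blocks]; G:fork[blocks]; J:collider[blocks]; K:chain[open] ⇒ blocked
  4. A → Y → K ← X — Y:chain[open]; K:collider[blocks] ⇒ blocked
  5. A → L → K ← X — L:chain[blocks]; K:collider[blocks] ⇒ blocked
All paths are blocked; A ⊥ X | {G, L, T} holds.

Yes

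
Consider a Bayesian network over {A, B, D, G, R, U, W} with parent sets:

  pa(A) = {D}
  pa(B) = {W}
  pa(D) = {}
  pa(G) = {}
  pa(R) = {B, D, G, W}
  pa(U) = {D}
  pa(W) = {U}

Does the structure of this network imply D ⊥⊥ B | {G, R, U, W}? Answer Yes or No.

No — D and B are not d-separated given {G, R, U, W}.

Enumerating the 4 paths from D to B and testing each for blocking by {G, R, U, W}:
Path 1: D → U → W → B
  U is a chain here and U is conditioned on, so the path is blocked at U.
Path 2: D → U → W → R ← B
  U is a chain here and U is conditioned on, so the path is blocked at U.
Path 3: D → R ← W → B
  W is a fork here and W is conditioned on, so the path is blocked at W.
Path 4: D → R ← B
  R is a collider and R is conditioned on, which opens it — no node blocks this path, so it is active.
Since the path D → R ← B is active, D and B are not d-separated given {G, R, U, W}.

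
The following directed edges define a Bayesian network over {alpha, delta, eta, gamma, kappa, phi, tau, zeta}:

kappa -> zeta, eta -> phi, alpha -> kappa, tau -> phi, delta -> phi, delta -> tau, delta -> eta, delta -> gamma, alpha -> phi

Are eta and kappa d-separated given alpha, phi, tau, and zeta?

Yes

Enumerating the 3 paths from eta to kappa and testing each for blocking by {alpha, phi, tau, zeta}:
Path 1: eta ← delta → tau → phi ← alpha → kappa
  tau is a chain here and tau is conditioned on, so the path is blocked at tau.
Path 2: eta ← delta → phi ← alpha → kappa
  alpha is a fork here and alpha is conditioned on, so the path is blocked at alpha.
Path 3: eta → phi ← alpha → kappa
  alpha is a fork here and alpha is conditioned on, so the path is blocked at alpha.
All paths are blocked; eta ⊥ kappa | {alpha, phi, tau, zeta} holds.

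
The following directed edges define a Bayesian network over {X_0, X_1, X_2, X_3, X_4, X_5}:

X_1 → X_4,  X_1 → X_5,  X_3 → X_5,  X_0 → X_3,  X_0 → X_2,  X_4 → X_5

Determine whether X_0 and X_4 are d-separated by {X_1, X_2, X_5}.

No

We examine all 2 paths between X_0 and X_4:
Path 1: X_0 → X_3 → X_5 ← X_4
  X_3 is a chain and X_3 is not conditioned on; X_5 is a collider and X_5 is conditioned on, which opens it — no node blocks this path, so it is active.
Path 2: X_0 → X_3 → X_5 ← X_1 → X_4
  X_1 is a fork here and X_1 is conditioned on, so the path is blocked at X_1.
Since the path X_0 → X_3 → X_5 ← X_4 is active, X_0 and X_4 are not d-separated given {X_1, X_2, X_5}.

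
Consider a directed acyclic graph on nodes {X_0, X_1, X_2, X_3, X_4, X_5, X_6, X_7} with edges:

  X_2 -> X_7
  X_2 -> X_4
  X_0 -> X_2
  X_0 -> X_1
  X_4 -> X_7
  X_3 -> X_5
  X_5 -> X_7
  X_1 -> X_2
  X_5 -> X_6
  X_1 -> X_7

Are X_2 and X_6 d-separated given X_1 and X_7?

Enumerating the 4 paths from X_2 to X_6 and testing each for blocking by {X_1, X_7}:
Path 1: X_2 ← X_0 → X_1 → X_7 ← X_5 → X_6
  X_1 is a chain here and X_1 is conditioned on, so the path is blocked at X_1.
Path 2: X_2 → X_4 → X_7 ← X_5 → X_6
  X_4 is a chain and X_4 is not conditioned on; X_7 is a collider and X_7 is conditioned on, which opens it; X_5 is a fork and X_5 is not conditioned on — no node blocks this path, so it is active.
Path 3: X_2 → X_7 ← X_5 → X_6
  X_7 is a collider and X_7 is conditioned on, which opens it; X_5 is a fork and X_5 is not conditioned on — no node blocks this path, so it is active.
Path 4: X_2 ← X_1 → X_7 ← X_5 → X_6
  X_1 is a fork here and X_1 is conditioned on, so the path is blocked at X_1.
At least one path is unblocked, so d-separation fails.

No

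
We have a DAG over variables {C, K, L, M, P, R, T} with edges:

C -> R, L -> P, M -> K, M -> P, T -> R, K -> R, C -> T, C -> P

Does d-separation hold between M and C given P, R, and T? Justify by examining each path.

No

Enumerating the 3 paths from M to C and testing each for blocking by {P, R, T}:
Path 1: M → K → R ← C
  K is a chain and K is not conditioned on; R is a collider and R is conditioned on, which opens it — no node blocks this path, so it is active.
Path 2: M → K → R ← T ← C
  T is a chain here and T is conditioned on, so the path is blocked at T.
Path 3: M → P ← C
  P is a collider and P is conditioned on, which opens it — no node blocks this path, so it is active.
Because an active path exists, M and C are not d-separated.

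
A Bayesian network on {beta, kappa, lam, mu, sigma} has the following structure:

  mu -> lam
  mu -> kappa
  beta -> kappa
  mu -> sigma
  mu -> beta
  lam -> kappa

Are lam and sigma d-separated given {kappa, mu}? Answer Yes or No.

3 paths connect lam and sigma; each must be blocked for d-separation to hold:
Path 1: lam ← mu → sigma
  mu is a fork here and mu is conditioned on, so the path is blocked at mu.
Path 2: lam → kappa ← mu → sigma
  mu is a fork here and mu is conditioned on, so the path is blocked at mu.
Path 3: lam → kappa ← beta ← mu → sigma
  mu is a fork here and mu is conditioned on, so the path is blocked at mu.
Every path is blocked, so lam and sigma are d-separated given {kappa, mu}.

Yes — lam and sigma are d-separated given {kappa, mu}.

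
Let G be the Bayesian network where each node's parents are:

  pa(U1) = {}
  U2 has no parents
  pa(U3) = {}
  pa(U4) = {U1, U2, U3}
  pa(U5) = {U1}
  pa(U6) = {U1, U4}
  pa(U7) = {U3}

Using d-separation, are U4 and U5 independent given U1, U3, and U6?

Yes

Enumerating the 2 paths from U4 to U5 and testing each for blocking by {U1, U3, U6}:
Path 1: U4 ← U1 → U5
  U1 is a fork here and U1 is conditioned on, so the path is blocked at U1.
Path 2: U4 → U6 ← U1 → U5
  U1 is a fork here and U1 is conditioned on, so the path is blocked at U1.
All paths are blocked; U4 ⊥ U5 | {U1, U3, U6} holds.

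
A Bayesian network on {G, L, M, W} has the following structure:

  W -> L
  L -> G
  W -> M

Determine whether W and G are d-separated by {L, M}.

The only undirected path from W to G is:
  1. W → L → G — L:chain[blocks] ⇒ blocked
Since every path is blocked, d-separation holds.

Yes — W and G are d-separated given {L, M}.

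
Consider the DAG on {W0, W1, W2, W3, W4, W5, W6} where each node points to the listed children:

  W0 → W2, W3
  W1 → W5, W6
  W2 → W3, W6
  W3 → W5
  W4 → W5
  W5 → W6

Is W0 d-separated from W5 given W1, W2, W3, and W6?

Yes

6 paths connect W0 and W5; each must be blocked for d-separation to hold:
Path 1: W0 → W2 → W3 → W5
  W2 is a chain here and W2 is conditioned on, so the path is blocked at W2.
Path 2: W0 → W2 → W6 ← W5
  W2 is a chain here and W2 is conditioned on, so the path is blocked at W2.
Path 3: W0 → W2 → W6 ← W1 → W5
  W2 is a chain here and W2 is conditioned on, so the path is blocked at W2.
Path 4: W0 → W3 ← W2 → W6 ← W5
  W2 is a fork here and W2 is conditioned on, so the path is blocked at W2.
Path 5: W0 → W3 ← W2 → W6 ← W1 → W5
  W2 is a fork here and W2 is conditioned on, so the path is blocked at W2.
Path 6: W0 → W3 → W5
  W3 is a chain here and W3 is conditioned on, so the path is blocked at W3.
All paths are blocked; W0 ⊥ W5 | {W1, W2, W3, W6} holds.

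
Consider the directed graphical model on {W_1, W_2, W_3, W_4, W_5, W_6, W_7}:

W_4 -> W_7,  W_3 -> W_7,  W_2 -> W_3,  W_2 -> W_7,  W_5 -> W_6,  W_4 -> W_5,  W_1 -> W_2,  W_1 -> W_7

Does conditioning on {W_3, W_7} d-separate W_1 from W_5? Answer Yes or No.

No — W_1 and W_5 are not d-separated given {W_3, W_7}.

Enumerating the 3 paths from W_1 to W_5 and testing each for blocking by {W_3, W_7}:
  1. W_1 → W_7 ← W_4 → W_5 — W_7:collider[open]; W_4:fork[open] ⇒ active
  2. W_1 → W_2 → W_7 ← W_4 → W_5 — W_2:chain[open]; W_7:collider[open]; W_4:fork[open] ⇒ active
  3. W_1 → W_2 → W_3 → W_7 ← W_4 → W_5 — W_2:chain[open]; W_3:chain[blocks]; W_7:collider[open]; W_4:fork[open] ⇒ blocked
At least one path is unblocked, so d-separation fails.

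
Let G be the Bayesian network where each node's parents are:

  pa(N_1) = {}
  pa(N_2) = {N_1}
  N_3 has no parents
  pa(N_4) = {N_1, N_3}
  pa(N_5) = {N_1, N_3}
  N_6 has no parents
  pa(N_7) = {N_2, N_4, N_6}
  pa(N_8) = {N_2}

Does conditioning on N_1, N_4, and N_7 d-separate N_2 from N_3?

Yes

4 paths connect N_2 and N_3; each must be blocked for d-separation to hold:
Path 1: N_2 ← N_1 → N_4 ← N_3
  N_1 is a fork here and N_1 is conditioned on, so the path is blocked at N_1.
Path 2: N_2 ← N_1 → N_5 ← N_3
  N_1 is a fork here and N_1 is conditioned on, so the path is blocked at N_1.
Path 3: N_2 → N_7 ← N_4 ← N_1 → N_5 ← N_3
  N_4 is a chain here and N_4 is conditioned on, so the path is blocked at N_4.
Path 4: N_2 → N_7 ← N_4 ← N_3
  N_4 is a chain here and N_4 is conditioned on, so the path is blocked at N_4.
Every path is blocked, so N_2 and N_3 are d-separated given {N_1, N_4, N_7}.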